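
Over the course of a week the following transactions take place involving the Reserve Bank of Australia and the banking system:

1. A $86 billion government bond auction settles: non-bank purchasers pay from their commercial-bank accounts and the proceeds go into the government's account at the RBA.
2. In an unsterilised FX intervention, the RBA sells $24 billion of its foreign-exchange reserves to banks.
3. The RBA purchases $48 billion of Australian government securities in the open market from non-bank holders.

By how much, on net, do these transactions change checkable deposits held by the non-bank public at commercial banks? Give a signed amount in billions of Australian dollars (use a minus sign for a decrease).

Government account inflow $86 billion: non-bank counterparties' bank balances fall → −$86B.
FX sale $24 billion: the counterparty is a bank, so public deposits are unchanged → 0.
Asset purchase (from non-banks) $48 billion: non-bank counterparties' bank balances rise → +$48B.
Net: −86 + 0 + 48 = -$38 billion.

-$38 billion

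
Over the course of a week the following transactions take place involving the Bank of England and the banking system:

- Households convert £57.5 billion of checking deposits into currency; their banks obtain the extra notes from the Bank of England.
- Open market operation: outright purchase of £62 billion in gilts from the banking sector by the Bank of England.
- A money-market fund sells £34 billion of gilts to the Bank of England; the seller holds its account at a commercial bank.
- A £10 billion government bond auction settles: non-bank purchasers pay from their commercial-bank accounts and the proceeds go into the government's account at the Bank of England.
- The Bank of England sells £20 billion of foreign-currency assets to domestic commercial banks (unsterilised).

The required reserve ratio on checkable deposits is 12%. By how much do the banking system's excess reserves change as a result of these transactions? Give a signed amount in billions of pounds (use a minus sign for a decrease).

+£12.52 billion

Currency withdrawal £57.5 billion: reserves −£57.5B, deposits −£57.5B.
OMO purchase (from banks) £62 billion: reserves +£62B, deposits 0.
Asset purchase (from non-banks) £34 billion: reserves +£34B, deposits +£34B.
Government account inflow £10 billion: reserves −£10B, deposits −£10B.
FX sale £20 billion: reserves −£20B, deposits 0.
Totals: Δreserves = +£8.5B, Δdeposits = −£33.5B.
Δrequired reserves = 12% × −£33.5B = −£4.02B.
Δexcess reserves = Δreserves − Δrequired = +£8.5B − (−£4.02B) = +£12.52 billion.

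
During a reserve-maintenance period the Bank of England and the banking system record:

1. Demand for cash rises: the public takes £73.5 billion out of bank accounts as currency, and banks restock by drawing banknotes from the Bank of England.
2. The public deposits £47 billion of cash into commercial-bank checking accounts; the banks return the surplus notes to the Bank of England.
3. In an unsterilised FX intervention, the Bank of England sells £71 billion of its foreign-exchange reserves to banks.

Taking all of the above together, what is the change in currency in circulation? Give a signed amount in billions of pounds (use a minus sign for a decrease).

Bank of England balance sheet:
  Assets:      Foreign assets −£71B
  Liabilities: Bank reserves −£97.5B, Currency in circulation +£26.5B
Commercial banking system:
  Assets:      Reserves at CB −£97.5B, Foreign assets +£71B
  Liabilities: Checkable deposits −£26.5B
So the change in currency in circulation is +£26.5 billion.

+£26.5 billion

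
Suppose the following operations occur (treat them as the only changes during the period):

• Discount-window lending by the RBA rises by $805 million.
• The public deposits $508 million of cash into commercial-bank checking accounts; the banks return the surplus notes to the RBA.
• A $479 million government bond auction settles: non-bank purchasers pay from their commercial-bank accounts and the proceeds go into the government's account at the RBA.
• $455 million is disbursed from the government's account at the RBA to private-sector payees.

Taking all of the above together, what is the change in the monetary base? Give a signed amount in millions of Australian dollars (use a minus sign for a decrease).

+$781 million

Discount-window loan $805 million: RBA balance sheet expands → +$805M.
Currency deposit $508 million: just a shift between currency and reserves — both are base money → 0.
Government account inflow $479 million: reserves shift to a non-base liability → −$479M.
Government spending $455 million: a non-base liability converts back to reserves → +$455M.
Net: 805 + 0 − 479 + 455 = +$781 million.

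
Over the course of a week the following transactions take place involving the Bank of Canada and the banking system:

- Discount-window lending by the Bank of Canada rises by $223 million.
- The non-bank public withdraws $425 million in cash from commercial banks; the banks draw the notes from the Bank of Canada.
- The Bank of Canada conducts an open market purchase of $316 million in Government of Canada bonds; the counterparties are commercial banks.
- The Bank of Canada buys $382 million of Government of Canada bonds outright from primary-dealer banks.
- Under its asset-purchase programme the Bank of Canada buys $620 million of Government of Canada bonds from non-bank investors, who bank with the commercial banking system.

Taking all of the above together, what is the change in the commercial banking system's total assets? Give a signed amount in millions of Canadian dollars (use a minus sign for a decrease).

Discount-window loan $223 million: bank balance sheets expand → +$223M.
Currency withdrawal $425 million: bank balance sheets shrink → −$425M.
OMO purchase (from banks) $316 million: just an asset swap on bank balance sheets → 0.
OMO purchase (from banks) $382 million: just an asset swap on bank balance sheets → 0.
Asset purchase (from non-banks) $620 million: bank balance sheets expand → +$620M.
Net: 223 − 425 + 0 + 0 + 620 = +$418 million.

+$418 million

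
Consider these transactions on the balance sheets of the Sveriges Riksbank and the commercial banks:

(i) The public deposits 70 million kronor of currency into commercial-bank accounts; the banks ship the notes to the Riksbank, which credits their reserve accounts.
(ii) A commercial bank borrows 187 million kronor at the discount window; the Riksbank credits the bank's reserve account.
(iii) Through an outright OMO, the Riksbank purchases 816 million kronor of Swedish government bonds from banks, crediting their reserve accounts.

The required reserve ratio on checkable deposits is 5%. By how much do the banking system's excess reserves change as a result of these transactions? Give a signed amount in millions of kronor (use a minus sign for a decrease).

+1069.5 million

Currency deposit 70 million kronor: reserves +70M, deposits +70M.
Discount-window loan 187 million kronor: reserves +187M, deposits 0.
OMO purchase (from banks) 816 million kronor: reserves +816M, deposits 0.
Totals: Δreserves = +1073M, Δdeposits = +70M.
Δrequired reserves = 5% × +70M = +3.5M.
Δexcess reserves = Δreserves − Δrequired = +1073M − (+3.5M) = +1069.5 million.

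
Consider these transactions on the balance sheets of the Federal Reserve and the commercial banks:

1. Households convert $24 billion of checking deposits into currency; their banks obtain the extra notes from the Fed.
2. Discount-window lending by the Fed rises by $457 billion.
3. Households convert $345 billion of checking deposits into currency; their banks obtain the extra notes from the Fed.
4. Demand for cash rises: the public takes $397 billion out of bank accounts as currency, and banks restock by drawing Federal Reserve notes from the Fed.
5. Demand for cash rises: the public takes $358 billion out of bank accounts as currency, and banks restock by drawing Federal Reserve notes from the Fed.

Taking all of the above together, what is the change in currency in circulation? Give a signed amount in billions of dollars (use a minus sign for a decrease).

+$1124 billion

Currency withdrawal $24 billion: notes leave the central bank → +$24B.
Discount-window loan $457 billion: no currency enters or leaves circulation → 0.
Currency withdrawal $345 billion: notes leave the central bank → +$345B.
Currency withdrawal $397 billion: notes leave the central bank → +$397B.
Currency withdrawal $358 billion: notes leave the central bank → +$358B.
Net: 24 + 0 + 345 + 397 + 358 = +$1124 billion.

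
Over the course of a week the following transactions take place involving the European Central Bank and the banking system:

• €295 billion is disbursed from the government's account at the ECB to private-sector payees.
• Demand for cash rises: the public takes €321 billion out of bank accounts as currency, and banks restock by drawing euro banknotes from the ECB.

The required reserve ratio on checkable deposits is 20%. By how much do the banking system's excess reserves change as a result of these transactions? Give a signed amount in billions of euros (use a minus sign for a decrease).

-€20.8 billion

Government spending €295 billion: reserves +€295B, deposits +€295B.
Currency withdrawal €321 billion: reserves −€321B, deposits −€321B.
Totals: Δreserves = −€26B, Δdeposits = −€26B.
Δrequired reserves = 20% × −€26B = −€5.2B.
Δexcess reserves = Δreserves − Δrequired = −€26B − (−€5.2B) = -€20.8 billion.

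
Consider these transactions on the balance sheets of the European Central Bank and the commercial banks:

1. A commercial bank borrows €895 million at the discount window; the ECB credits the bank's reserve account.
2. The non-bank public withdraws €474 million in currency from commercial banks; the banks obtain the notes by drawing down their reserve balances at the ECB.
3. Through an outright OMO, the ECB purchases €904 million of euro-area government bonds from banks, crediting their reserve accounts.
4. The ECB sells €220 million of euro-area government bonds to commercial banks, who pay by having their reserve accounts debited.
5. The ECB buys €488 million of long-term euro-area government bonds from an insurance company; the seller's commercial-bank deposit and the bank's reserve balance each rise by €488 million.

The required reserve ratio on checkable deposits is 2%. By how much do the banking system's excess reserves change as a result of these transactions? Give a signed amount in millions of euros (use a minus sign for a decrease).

Discount-window loan €895 million: reserves +€895M, deposits 0.
Currency withdrawal €474 million: reserves −€474M, deposits −€474M.
OMO purchase (from banks) €904 million: reserves +€904M, deposits 0.
OMO sale (to banks) €220 million: reserves −€220M, deposits 0.
Asset purchase (from non-banks) €488 million: reserves +€488M, deposits +€488M.
Totals: Δreserves = +€1593M, Δdeposits = +€14M.
Δrequired reserves = 2% × +€14M = +€0.28M.
Δexcess reserves = Δreserves − Δrequired = +€1593M − (+€0.28M) = +€1592.72 million.

+€1592.72 million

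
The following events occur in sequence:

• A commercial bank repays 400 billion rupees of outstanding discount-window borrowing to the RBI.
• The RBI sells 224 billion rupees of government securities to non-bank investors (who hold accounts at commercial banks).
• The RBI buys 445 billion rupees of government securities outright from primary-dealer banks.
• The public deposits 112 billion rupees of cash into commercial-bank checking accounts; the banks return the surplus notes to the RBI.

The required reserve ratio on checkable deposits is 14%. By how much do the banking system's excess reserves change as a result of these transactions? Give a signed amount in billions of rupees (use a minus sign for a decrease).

-51.32 billion

Discount-window repayment 400 billion rupees: reserves −400B, deposits 0.
Asset sale (to non-banks) 224 billion rupees: reserves −224B, deposits −224B.
OMO purchase (from banks) 445 billion rupees: reserves +445B, deposits 0.
Currency deposit 112 billion rupees: reserves +112B, deposits +112B.
Totals: Δreserves = −67B, Δdeposits = −112B.
Δrequired reserves = 14% × −112B = −15.68B.
Δexcess reserves = Δreserves − Δrequired = −67B − (−15.68B) = -51.32 billion.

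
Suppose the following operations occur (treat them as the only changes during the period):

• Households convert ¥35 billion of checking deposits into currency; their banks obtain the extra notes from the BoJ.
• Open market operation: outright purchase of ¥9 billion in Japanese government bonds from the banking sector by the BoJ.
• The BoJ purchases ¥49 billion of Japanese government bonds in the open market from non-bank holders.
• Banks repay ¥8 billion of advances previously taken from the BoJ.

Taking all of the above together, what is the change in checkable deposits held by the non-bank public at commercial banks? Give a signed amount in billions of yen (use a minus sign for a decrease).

+¥14 billion

Currency withdrawal ¥35 billion: non-bank counterparties' bank balances fall → −¥35B.
OMO purchase (from banks) ¥9 billion: the counterparty is a bank, so public deposits are unchanged → 0.
Asset purchase (from non-banks) ¥49 billion: non-bank counterparties' bank balances rise → +¥49B.
Discount-window repayment ¥8 billion: the counterparty is a bank, so public deposits are unchanged → 0.
Net: −35 + 0 + 49 + 0 = +¥14 billion.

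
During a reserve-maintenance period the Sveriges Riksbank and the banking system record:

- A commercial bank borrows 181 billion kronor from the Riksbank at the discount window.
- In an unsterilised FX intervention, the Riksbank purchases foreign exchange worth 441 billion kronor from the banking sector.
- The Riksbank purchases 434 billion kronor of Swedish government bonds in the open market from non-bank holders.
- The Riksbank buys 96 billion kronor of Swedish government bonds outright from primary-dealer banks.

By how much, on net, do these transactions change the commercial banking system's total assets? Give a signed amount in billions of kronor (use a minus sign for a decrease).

+615 billion

Riksbank balance sheet:
  Assets:      Securities +530B, Loans to banks +181B, Foreign assets +441B
  Liabilities: Bank reserves +1152B
Commercial banking system:
  Assets:      Reserves at CB +1152B, Securities −96B, Foreign assets −441B
  Liabilities: Checkable deposits +434B, Borrowings from CB +181B
Change in total bank assets = +615 billion.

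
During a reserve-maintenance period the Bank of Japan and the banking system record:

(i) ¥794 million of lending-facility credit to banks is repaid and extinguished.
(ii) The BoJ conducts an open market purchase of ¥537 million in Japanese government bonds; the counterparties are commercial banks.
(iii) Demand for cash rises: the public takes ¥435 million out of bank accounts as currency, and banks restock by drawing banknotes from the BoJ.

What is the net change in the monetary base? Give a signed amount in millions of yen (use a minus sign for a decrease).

-¥257 million

Discount-window repayment ¥794 million: BoJ balance sheet contracts → −¥794M.
OMO purchase (from banks) ¥537 million: BoJ balance sheet expands → +¥537M.
Currency withdrawal ¥435 million: just a shift between currency and reserves — both are base money → 0.
Net: −794 + 537 + 0 = -¥257 million.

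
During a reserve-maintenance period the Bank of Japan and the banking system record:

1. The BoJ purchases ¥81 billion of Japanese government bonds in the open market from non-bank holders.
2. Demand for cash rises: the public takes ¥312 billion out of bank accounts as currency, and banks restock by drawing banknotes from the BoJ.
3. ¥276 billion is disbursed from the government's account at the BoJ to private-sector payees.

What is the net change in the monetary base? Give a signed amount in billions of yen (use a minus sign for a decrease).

+¥357 billion

Asset purchase (from non-banks) ¥81 billion: BoJ balance sheet expands → +¥81B.
Currency withdrawal ¥312 billion: just a shift between currency and reserves — both are base money → 0.
Government spending ¥276 billion: a non-base liability converts back to reserves → +¥276B.
Net: 81 + 0 + 276 = +¥357 billion.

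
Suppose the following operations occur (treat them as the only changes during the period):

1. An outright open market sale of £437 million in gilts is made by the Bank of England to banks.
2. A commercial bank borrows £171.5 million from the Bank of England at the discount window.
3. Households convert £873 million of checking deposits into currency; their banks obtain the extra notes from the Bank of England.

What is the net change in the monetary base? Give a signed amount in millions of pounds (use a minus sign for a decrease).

Bank of England balance sheet:
  Assets:      Securities −£437M, Loans to banks +£171.5M
  Liabilities: Bank reserves −£1138.5M, Currency in circulation +£873M
Monetary base = currency + reserves: +£873M + (−£1138.5M) = -£265.5 million.

-£265.5 million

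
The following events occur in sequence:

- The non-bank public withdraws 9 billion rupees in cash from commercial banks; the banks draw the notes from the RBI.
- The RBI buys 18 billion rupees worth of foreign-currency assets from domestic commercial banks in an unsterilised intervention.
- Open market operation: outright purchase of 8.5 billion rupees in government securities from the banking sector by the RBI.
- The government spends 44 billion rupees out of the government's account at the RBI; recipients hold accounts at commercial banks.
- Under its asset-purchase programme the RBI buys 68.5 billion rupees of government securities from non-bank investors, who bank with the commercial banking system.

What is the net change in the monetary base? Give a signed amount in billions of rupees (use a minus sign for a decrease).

RBI balance sheet:
  Assets:      Securities +77B, Foreign assets +18B
  Liabilities: Bank reserves +130B, Currency in circulation +9B, Government deposits −44B
Monetary base = currency + reserves: +9B + (+130B) = +139 billion.

+139 billion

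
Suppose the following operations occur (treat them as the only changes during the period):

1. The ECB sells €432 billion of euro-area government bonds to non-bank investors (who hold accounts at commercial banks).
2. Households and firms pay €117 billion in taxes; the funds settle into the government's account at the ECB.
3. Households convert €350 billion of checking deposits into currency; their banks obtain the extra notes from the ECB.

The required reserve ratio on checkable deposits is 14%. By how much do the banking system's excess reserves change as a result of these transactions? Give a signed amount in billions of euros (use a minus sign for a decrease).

-€773.14 billion

Asset sale (to non-banks) €432 billion: reserves −€432B, deposits −€432B.
Government account inflow €117 billion: reserves −€117B, deposits −€117B.
Currency withdrawal €350 billion: reserves −€350B, deposits −€350B.
Totals: Δreserves = −€899B, Δdeposits = −€899B.
Δrequired reserves = 14% × −€899B = −€125.86B.
Δexcess reserves = Δreserves − Δrequired = −€899B − (−€125.86B) = -€773.14 billion.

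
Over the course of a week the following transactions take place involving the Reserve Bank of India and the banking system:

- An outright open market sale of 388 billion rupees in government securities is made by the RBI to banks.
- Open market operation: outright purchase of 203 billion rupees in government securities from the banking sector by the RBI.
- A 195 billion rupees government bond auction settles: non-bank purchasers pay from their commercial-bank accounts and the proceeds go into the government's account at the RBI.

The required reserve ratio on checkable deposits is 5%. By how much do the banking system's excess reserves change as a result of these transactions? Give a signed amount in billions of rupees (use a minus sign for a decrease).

OMO sale (to banks) 388 billion rupees: reserves −388B, deposits 0.
OMO purchase (from banks) 203 billion rupees: reserves +203B, deposits 0.
Government account inflow 195 billion rupees: reserves −195B, deposits −195B.
Totals: Δreserves = −380B, Δdeposits = −195B.
Δrequired reserves = 5% × −195B = −9.75B.
Δexcess reserves = Δreserves − Δrequired = −380B − (−9.75B) = -370.25 billion.

-370.25 billion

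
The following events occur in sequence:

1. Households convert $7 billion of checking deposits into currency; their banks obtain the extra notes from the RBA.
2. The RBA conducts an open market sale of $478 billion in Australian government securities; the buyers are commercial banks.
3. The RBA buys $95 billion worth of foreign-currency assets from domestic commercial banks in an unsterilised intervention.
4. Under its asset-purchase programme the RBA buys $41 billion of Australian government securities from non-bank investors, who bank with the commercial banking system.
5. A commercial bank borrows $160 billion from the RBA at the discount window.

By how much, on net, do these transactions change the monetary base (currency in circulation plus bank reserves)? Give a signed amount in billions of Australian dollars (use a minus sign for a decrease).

-$182 billion

RBA balance sheet:
  Assets:      Securities −$437B, Loans to banks +$160B, Foreign assets +$95B
  Liabilities: Bank reserves −$189B, Currency in circulation +$7B
Monetary base = currency + reserves: +$7B + (−$189B) = -$182 billion.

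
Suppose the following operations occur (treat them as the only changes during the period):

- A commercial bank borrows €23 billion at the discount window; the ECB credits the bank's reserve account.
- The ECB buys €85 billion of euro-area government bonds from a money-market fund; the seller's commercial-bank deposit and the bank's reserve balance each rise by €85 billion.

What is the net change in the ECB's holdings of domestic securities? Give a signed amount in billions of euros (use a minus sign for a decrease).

Discount-window loan €23 billion: the ECB's securities portfolio is untouched → 0.
Asset purchase (from non-banks) €85 billion: securities added to the ECB's portfolio → +€85B.
Net: 0 + 85 = +€85 billion.

+€85 billion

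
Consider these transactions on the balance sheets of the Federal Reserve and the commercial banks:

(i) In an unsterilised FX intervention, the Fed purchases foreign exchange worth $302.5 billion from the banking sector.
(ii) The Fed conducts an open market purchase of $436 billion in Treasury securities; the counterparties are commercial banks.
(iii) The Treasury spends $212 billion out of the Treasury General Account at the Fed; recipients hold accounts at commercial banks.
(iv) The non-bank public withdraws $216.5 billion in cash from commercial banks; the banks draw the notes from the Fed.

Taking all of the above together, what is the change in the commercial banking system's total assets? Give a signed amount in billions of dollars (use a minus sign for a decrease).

-$4.5 billion

Fed balance sheet:
  Assets:      Securities +$436B, Foreign assets +$302.5B
  Liabilities: Bank reserves +$734B, Currency in circulation +$216.5B, Government deposits −$212B
Commercial banking system:
  Assets:      Reserves at CB +$734B, Securities −$436B, Foreign assets −$302.5B
  Liabilities: Checkable deposits −$4.5B
Change in total bank assets = -$4.5 billion.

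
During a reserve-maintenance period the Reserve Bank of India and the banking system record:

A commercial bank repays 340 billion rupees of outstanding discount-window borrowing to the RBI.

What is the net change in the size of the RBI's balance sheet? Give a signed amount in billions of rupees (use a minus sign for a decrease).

Discount-window repayment 340 billion rupees: an RBI asset is shed → −340B.

-340 billion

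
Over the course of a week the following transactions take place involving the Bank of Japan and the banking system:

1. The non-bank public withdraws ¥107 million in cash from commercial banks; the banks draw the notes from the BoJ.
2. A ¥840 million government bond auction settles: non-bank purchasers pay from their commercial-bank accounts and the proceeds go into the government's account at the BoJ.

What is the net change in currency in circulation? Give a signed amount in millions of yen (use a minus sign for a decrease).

BoJ balance sheet:
  Assets:      no change
  Liabilities: Bank reserves −¥947M, Currency in circulation +¥107M, Government deposits +¥840M
Commercial banking system:
  Assets:      Reserves at CB −¥947M
  Liabilities: Checkable deposits −¥947M
So the change in currency in circulation is +¥107 million.

+¥107 million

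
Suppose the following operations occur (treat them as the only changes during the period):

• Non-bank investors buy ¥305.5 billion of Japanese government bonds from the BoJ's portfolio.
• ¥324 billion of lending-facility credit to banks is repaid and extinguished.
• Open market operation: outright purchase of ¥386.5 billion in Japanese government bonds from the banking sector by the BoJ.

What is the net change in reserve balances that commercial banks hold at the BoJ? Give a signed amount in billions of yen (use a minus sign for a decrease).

-¥243 billion

BoJ balance sheet:
  Assets:      Securities +¥81B, Loans to banks −¥324B
  Liabilities: Bank reserves −¥243B
So the change in reserve balances that commercial banks hold at the BoJ is -¥243 billion.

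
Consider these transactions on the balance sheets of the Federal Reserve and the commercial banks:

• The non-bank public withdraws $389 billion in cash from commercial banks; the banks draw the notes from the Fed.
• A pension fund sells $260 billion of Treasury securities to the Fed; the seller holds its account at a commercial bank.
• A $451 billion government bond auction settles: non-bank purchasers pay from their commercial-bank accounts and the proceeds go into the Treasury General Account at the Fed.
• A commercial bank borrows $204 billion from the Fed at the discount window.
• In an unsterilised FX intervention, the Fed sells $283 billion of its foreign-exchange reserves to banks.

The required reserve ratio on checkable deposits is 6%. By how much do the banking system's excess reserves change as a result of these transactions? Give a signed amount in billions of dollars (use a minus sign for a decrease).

-$624.2 billion

Currency withdrawal $389 billion: reserves −$389B, deposits −$389B.
Asset purchase (from non-banks) $260 billion: reserves +$260B, deposits +$260B.
Government account inflow $451 billion: reserves −$451B, deposits −$451B.
Discount-window loan $204 billion: reserves +$204B, deposits 0.
FX sale $283 billion: reserves −$283B, deposits 0.
Totals: Δreserves = −$659B, Δdeposits = −$580B.
Δrequired reserves = 6% × −$580B = −$34.8B.
Δexcess reserves = Δreserves − Δrequired = −$659B − (−$34.8B) = -$624.2 billion.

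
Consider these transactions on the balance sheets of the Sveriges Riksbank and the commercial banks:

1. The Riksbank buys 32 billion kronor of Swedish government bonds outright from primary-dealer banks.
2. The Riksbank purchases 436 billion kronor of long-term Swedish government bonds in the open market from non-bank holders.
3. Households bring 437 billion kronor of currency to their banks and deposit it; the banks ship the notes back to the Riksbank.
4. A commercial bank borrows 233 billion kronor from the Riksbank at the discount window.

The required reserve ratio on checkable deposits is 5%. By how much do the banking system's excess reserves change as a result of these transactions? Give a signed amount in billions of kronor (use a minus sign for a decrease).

+1094.35 billion

OMO purchase (from banks) 32 billion kronor: reserves +32B, deposits 0.
Asset purchase (from non-banks) 436 billion kronor: reserves +436B, deposits +436B.
Currency deposit 437 billion kronor: reserves +437B, deposits +437B.
Discount-window loan 233 billion kronor: reserves +233B, deposits 0.
Totals: Δreserves = +1138B, Δdeposits = +873B.
Δrequired reserves = 5% × +873B = +43.65B.
Δexcess reserves = Δreserves − Δrequired = +1138B − (+43.65B) = +1094.35 billion.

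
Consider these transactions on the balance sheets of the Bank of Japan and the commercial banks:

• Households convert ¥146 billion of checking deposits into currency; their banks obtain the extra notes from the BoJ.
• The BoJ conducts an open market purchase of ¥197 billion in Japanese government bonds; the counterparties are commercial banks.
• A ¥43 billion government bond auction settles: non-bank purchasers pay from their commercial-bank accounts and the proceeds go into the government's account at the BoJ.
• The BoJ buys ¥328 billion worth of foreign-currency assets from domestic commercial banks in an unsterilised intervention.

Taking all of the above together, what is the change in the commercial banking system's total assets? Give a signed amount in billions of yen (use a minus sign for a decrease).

-¥189 billion

BoJ balance sheet:
  Assets:      Securities +¥197B, Foreign assets +¥328B
  Liabilities: Bank reserves +¥336B, Currency in circulation +¥146B, Government deposits +¥43B
Commercial banking system:
  Assets:      Reserves at CB +¥336B, Securities −¥197B, Foreign assets −¥328B
  Liabilities: Checkable deposits −¥189B
Change in total bank assets = -¥189 billion.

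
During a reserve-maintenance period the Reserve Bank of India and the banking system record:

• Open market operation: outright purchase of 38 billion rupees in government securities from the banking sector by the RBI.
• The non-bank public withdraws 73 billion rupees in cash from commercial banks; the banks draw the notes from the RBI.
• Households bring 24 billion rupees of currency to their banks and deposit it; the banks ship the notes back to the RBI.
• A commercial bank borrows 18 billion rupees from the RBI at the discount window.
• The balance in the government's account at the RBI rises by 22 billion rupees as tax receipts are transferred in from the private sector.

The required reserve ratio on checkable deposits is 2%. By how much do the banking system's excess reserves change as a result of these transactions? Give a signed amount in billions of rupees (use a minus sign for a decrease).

OMO purchase (from banks) 38 billion rupees: reserves +38B, deposits 0.
Currency withdrawal 73 billion rupees: reserves −73B, deposits −73B.
Currency deposit 24 billion rupees: reserves +24B, deposits +24B.
Discount-window loan 18 billion rupees: reserves +18B, deposits 0.
Government account inflow 22 billion rupees: reserves −22B, deposits −22B.
Totals: Δreserves = −15B, Δdeposits = −71B.
Δrequired reserves = 2% × −71B = −1.42B.
Δexcess reserves = Δreserves − Δrequired = −15B − (−1.42B) = -13.58 billion.

-13.58 billion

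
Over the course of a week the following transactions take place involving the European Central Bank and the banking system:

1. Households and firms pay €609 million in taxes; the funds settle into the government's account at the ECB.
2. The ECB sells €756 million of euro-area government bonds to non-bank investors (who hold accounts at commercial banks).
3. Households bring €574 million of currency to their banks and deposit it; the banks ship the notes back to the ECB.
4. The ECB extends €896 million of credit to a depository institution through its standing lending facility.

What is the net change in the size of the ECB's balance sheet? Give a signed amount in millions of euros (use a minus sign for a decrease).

ECB balance sheet:
  Assets:      Securities −€756M, Loans to banks +€896M
  Liabilities: Bank reserves +€105M, Currency in circulation −€574M, Government deposits +€609M
Change in total ECB assets = +€140 million.

+€140 million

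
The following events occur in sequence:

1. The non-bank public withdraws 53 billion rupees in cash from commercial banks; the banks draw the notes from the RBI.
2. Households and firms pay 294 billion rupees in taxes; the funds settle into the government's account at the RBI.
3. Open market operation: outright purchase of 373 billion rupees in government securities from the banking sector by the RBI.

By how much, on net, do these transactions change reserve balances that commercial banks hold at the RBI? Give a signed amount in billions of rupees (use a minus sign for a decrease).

+26 billion

Currency withdrawal 53 billion rupees: banks swap reserves for currency → −53B.
Government account inflow 294 billion rupees: funds move from bank reserves into the government account → −294B.
OMO purchase (from banks) 373 billion rupees: the RBI pays by crediting reserve accounts → +373B.
Net: −53 − 294 + 373 = +26 billion.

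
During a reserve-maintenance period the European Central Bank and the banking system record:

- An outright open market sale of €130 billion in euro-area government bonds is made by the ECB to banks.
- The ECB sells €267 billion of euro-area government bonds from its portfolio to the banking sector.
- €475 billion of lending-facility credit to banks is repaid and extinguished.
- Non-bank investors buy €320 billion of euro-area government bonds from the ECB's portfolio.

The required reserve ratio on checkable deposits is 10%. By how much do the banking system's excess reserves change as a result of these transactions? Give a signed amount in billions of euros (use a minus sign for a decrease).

-€1160 billion

OMO sale (to banks) €130 billion: reserves −€130B, deposits 0.
OMO sale (to banks) €267 billion: reserves −€267B, deposits 0.
Discount-window repayment €475 billion: reserves −€475B, deposits 0.
Asset sale (to non-banks) €320 billion: reserves −€320B, deposits −€320B.
Totals: Δreserves = −€1192B, Δdeposits = −€320B.
Δrequired reserves = 10% × −€320B = −€32B.
Δexcess reserves = Δreserves − Δrequired = −€1192B − (−€32B) = -€1160 billion.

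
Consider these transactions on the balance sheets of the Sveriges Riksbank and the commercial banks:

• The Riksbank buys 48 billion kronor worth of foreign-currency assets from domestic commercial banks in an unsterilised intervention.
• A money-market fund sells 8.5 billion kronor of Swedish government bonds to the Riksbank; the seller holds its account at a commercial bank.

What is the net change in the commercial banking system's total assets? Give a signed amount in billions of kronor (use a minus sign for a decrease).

Riksbank balance sheet:
  Assets:      Securities +8.5B, Foreign assets +48B
  Liabilities: Bank reserves +56.5B
Commercial banking system:
  Assets:      Reserves at CB +56.5B, Foreign assets −48B
  Liabilities: Checkable deposits +8.5B
Change in total bank assets = +8.5 billion.

+8.5 billion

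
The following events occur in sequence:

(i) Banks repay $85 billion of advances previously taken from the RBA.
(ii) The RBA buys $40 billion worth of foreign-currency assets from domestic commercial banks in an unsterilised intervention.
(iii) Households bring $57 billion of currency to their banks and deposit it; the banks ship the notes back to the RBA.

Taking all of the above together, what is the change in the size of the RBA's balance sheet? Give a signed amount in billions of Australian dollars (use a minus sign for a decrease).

RBA balance sheet:
  Assets:      Loans to banks −$85B, Foreign assets +$40B
  Liabilities: Bank reserves +$12B, Currency in circulation −$57B
Change in total RBA assets = -$45 billion.

-$45 billion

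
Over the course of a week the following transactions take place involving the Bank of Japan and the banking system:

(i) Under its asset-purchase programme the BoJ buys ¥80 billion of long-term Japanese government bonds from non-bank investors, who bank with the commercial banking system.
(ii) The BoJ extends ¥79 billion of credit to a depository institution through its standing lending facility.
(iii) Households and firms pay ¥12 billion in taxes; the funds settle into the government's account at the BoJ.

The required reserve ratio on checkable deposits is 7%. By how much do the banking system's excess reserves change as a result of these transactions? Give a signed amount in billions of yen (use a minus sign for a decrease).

+¥142.24 billion

Asset purchase (from non-banks) ¥80 billion: reserves +¥80B, deposits +¥80B.
Discount-window loan ¥79 billion: reserves +¥79B, deposits 0.
Government account inflow ¥12 billion: reserves −¥12B, deposits −¥12B.
Totals: Δreserves = +¥147B, Δdeposits = +¥68B.
Δrequired reserves = 7% × +¥68B = +¥4.76B.
Δexcess reserves = Δreserves − Δrequired = +¥147B − (+¥4.76B) = +¥142.24 billion.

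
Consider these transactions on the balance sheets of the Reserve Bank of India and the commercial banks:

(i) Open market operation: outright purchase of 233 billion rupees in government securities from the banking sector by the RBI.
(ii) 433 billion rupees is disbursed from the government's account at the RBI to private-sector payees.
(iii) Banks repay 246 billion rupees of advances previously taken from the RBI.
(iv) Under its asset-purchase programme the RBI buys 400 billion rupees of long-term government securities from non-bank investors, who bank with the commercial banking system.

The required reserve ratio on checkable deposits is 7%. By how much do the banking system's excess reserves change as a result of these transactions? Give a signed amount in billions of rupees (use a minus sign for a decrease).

+761.69 billion

OMO purchase (from banks) 233 billion rupees: reserves +233B, deposits 0.
Government spending 433 billion rupees: reserves +433B, deposits +433B.
Discount-window repayment 246 billion rupees: reserves −246B, deposits 0.
Asset purchase (from non-banks) 400 billion rupees: reserves +400B, deposits +400B.
Totals: Δreserves = +820B, Δdeposits = +833B.
Δrequired reserves = 7% × +833B = +58.31B.
Δexcess reserves = Δreserves − Δrequired = +820B − (+58.31B) = +761.69 billion.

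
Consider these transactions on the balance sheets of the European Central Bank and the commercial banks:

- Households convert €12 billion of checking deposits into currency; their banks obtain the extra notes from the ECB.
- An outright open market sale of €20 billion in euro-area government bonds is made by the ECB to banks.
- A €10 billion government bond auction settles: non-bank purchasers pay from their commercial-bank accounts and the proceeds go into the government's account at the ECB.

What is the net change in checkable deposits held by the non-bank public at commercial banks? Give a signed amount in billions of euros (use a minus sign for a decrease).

-€22 billion

Currency withdrawal €12 billion: non-bank counterparties' bank balances fall → −€12B.
OMO sale (to banks) €20 billion: the counterparty is a bank, so public deposits are unchanged → 0.
Government account inflow €10 billion: non-bank counterparties' bank balances fall → −€10B.
Net: −12 + 0 − 10 = -€22 billion.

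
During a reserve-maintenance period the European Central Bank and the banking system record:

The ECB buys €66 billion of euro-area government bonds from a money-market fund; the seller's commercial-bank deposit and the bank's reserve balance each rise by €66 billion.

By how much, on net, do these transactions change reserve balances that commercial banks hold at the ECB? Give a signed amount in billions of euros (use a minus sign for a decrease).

+€66 billion

ECB balance sheet:
  Assets:      Securities +€66B
  Liabilities: Bank reserves +€66B
Commercial banking system:
  Assets:      Reserves at CB +€66B
  Liabilities: Checkable deposits +€66B
So the change in reserve balances that commercial banks hold at the ECB is +€66 billion.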